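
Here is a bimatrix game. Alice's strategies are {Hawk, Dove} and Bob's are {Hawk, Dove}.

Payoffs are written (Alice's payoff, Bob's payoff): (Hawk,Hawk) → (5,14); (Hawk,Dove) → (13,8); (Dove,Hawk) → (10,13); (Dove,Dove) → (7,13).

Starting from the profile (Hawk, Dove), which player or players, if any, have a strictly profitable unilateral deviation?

Bob

Alice at (Hawk, Dove) earns 13; deviating to Dove yields 7 — not better.
Bob earns 8; deviating to Hawk yields 14 — a strict improvement.
Only Bob has a strictly profitable deviation.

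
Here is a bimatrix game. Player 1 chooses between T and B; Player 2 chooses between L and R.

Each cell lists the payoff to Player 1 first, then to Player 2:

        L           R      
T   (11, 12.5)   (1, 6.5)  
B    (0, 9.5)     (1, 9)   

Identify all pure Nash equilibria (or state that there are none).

(T, L): Player 1 gets 11 ≥ 0 from B, and Player 2 gets 12.5 ≥ 6.5 from R — Nash equilibrium.
(T, R): Player 2 prefers L (12.5 > 6.5) — not an equilibrium.
(B, L): Player 1 prefers T (11 > 0) — not an equilibrium.
(B, R): Player 2 prefers L (9.5 > 9) — not an equilibrium.

(T, L)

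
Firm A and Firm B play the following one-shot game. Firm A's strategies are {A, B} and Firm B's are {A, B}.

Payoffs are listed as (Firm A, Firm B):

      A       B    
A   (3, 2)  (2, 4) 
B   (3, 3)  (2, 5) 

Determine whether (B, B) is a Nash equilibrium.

At (B, B), Firm A earns 2; switching to A would give 2, so Firm A has no profitable deviation.
Firm B earns 5; switching to A would give 3, so Firm B has no profitable deviation.
Neither player can gain by a unilateral deviation, so this profile is a Nash equilibrium.

Yes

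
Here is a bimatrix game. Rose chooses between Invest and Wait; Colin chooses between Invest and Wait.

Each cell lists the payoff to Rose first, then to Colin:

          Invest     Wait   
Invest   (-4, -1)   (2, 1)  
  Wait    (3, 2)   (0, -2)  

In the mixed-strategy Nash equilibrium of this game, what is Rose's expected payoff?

First find q, the probability Colin plays Invest, from Rose's indifference between Invest and Wait: −4q + 2(1−q) = 3q, giving q = 2/9.
Since Rose is indifferent in equilibrium, Rose's expected payoff equals the payoff from either row against (2/9, 7/9). Using Invest: −4(2/9) + 2(7/9) = 2/3.

2/3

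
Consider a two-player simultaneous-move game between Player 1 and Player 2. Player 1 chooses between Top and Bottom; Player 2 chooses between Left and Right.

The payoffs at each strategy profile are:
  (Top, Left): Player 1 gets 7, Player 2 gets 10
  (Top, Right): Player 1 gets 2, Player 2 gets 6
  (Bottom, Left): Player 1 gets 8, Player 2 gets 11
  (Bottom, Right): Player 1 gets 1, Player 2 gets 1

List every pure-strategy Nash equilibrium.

(Bottom, Left)

(Top, Left): Player 1 prefers Bottom (8 > 7) — not an equilibrium.
(Top, Right): Player 2 prefers Left (10 > 6) — not an equilibrium.
(Bottom, Left): Player 1 gets 8 ≥ 7 from Top, and Player 2 gets 11 ≥ 1 from Right — Nash equilibrium.
(Bottom, Right): Player 1 prefers Top (2 > 1); Player 2 prefers Left (11 > 1) — not an equilibrium.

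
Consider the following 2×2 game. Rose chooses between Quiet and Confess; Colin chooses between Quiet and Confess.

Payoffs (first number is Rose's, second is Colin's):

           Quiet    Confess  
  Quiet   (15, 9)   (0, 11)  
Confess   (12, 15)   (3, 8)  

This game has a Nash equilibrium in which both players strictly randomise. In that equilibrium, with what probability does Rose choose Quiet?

7/9

Let p be the probability that Rose plays Quiet. In a completely mixed equilibrium, Colin must be indifferent between Quiet and Confess.
Colin's expected payoff from Quiet is 9p + 15(1−p); from Confess it is 11p + 8(1−p).
Setting these equal: −6p + 15 = 3p + 8, so p = 7/9.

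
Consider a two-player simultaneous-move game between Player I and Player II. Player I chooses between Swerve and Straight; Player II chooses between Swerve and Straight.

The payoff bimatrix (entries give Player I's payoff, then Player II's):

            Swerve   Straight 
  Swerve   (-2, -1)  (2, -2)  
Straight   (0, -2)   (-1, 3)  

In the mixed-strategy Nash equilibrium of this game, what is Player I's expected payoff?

-2/5

First find y, the probability Player II plays Swerve, from Player I's indifference between Swerve and Straight: −2y + 2(1−y) = −(1−y), giving y = 3/5.
Since Player I is indifferent in equilibrium, Player I's expected payoff equals the payoff from either row against (3/5, 2/5). Using Swerve: −2(3/5) + 2(2/5) = -2/5.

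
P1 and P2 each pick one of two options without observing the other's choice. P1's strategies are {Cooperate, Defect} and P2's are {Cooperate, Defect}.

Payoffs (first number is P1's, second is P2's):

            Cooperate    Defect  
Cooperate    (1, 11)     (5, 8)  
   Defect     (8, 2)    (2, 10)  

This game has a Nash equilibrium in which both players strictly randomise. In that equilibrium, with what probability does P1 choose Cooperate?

Let p be the probability that P1 plays Cooperate. In a completely mixed equilibrium, P2 must be indifferent between Cooperate and Defect.
P2's expected payoff from Cooperate is 11p + 2(1−p); from Defect it is 8p + 10(1−p).
Setting these equal: 9p + 2 = −2p + 10, so p = 8/11.

8/11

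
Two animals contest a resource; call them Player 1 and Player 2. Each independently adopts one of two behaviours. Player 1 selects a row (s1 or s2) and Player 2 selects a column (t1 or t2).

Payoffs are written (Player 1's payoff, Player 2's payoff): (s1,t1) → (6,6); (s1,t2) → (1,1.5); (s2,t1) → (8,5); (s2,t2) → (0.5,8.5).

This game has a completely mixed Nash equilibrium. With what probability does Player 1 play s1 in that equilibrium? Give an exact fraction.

7/16

Let x be the probability that Player 1 plays s1. In a completely mixed equilibrium, Player 2 must be indifferent between t1 and t2.
Player 2's expected payoff from t1 is 6x + 5(1−x); from t2 it is 1.5x + 8.5(1−x).
Setting these equal: x + 5 = −7x + 8.5, so x = 7/16.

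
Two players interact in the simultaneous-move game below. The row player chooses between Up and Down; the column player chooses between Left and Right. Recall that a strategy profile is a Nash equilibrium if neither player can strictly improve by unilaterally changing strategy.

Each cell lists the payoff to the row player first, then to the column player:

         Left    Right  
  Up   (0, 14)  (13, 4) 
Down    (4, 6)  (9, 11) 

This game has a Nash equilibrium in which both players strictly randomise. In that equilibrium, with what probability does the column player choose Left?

1/2

Let y be the probability that the column player plays Left. In a completely mixed equilibrium, the row player must be indifferent between Up and Down.
The row player's expected payoff from Up is 13(1−y); from Down it is 4y + 9(1−y).
Setting these equal: −13y + 13 = −5y + 9, so y = 1/2.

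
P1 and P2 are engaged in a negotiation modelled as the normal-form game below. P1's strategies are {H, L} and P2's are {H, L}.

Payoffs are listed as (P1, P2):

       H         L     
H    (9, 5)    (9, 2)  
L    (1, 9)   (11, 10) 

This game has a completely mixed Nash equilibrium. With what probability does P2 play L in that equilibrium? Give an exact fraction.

Let q be the probability that P2 plays H. In a completely mixed equilibrium, P1 must be indifferent between H and L.
P1's expected payoff from H is 9q + 9(1−q); from L it is q + 11(1−q).
Setting these equal: 9 = −10q + 11, so q = 1/5.
Therefore P2 plays L with probability 1 − 1/5 = 4/5.

4/5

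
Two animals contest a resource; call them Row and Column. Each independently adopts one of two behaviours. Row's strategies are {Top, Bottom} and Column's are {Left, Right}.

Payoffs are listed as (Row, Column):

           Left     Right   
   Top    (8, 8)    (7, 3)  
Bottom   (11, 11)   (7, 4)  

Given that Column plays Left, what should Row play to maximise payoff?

Bottom

Against Left, Row earns 8 from Top and 11 from Bottom.
So Bottom is the best response.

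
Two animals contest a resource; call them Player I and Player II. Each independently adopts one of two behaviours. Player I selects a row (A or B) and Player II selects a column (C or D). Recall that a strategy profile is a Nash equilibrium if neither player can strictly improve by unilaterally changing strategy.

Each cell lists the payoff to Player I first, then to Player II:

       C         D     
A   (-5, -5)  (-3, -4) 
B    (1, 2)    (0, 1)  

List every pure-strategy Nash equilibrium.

(B, C)

(A, C): Player I prefers B (1 > -5); Player II prefers D (-4 > -5) — not an equilibrium.
(A, D): Player I prefers B (0 > -3) — not an equilibrium.
(B, C): Player I gets 1 ≥ -5 from A, and Player II gets 2 ≥ 1 from D — Nash equilibrium.
(B, D): Player II prefers C (2 > 1) — not an equilibrium.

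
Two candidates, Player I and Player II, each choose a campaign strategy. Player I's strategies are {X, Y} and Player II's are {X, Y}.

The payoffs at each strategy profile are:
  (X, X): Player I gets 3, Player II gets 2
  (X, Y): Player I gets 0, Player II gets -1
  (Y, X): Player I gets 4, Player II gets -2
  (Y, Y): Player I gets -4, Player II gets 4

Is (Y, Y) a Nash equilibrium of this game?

At (Y, Y), Player I earns -4; switching to X would give 0, so Player I would deviate.
Player II earns 4; switching to X would give -2, so Player II has no profitable deviation.
Since at least one player can profitably deviate, this is not a Nash equilibrium.

No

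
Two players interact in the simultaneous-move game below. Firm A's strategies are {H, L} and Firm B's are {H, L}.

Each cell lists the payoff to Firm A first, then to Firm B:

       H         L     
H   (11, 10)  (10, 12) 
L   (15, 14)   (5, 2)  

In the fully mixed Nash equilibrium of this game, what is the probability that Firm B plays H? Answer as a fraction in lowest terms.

5/9

Let y be the probability that Firm B plays H. In a completely mixed equilibrium, Firm A must be indifferent between H and L.
Firm A's expected payoff from H is 11y + 10(1−y); from L it is 15y + 5(1−y).
Setting these equal: y + 10 = 10y + 5, so y = 5/9.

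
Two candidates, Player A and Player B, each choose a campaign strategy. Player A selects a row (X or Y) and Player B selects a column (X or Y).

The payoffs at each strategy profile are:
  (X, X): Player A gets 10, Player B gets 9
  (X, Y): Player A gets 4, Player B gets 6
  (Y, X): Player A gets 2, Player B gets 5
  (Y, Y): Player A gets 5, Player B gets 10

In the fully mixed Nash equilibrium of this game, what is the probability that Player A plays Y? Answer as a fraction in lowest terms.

Let r be the probability that Player A plays X. In a completely mixed equilibrium, Player B must be indifferent between X and Y.
Player B's expected payoff from X is 9r + 5(1−r); from Y it is 6r + 10(1−r).
Setting these equal: 4r + 5 = −4r + 10, so r = 5/8.
Therefore Player A plays Y with probability 1 − 5/8 = 3/8.

3/8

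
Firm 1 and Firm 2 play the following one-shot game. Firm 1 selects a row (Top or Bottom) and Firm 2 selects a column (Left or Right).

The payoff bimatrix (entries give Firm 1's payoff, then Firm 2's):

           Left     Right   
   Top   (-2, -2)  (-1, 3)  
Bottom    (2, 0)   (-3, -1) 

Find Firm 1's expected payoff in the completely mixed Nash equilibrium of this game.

First find q, the probability Firm 2 plays Left, from Firm 1's indifference between Top and Bottom: −2q − (1−q) = 2q − 3(1−q), giving q = 1/3.
Since Firm 1 is indifferent in equilibrium, Firm 1's expected payoff equals the payoff from either row against (1/3, 2/3). Using Top: −2(1/3) − (2/3) = -4/3.

-4/3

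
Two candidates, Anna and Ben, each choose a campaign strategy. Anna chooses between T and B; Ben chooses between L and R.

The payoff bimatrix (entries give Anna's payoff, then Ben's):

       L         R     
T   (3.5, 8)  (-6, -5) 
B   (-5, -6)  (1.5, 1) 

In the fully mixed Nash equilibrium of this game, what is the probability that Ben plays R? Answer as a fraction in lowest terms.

17/32

Let y be the probability that Ben plays L. In a completely mixed equilibrium, Anna must be indifferent between T and B.
Anna's expected payoff from T is 3.5y − 6(1−y); from B it is −5y + 1.5(1−y).
Setting these equal: 9.5y − 6 = −6.5y + 1.5, so y = 15/32.
Therefore Ben plays R with probability 1 − 15/32 = 17/32.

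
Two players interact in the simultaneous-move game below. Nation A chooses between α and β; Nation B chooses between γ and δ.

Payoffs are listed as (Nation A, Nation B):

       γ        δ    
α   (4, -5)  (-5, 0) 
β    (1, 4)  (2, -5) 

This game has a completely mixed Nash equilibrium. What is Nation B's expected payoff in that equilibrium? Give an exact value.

First find p, the probability Nation A plays α, from Nation B's indifference between γ and δ: −5p + 4(1−p) = −5(1−p), giving p = 9/14.
Since Nation B is indifferent in equilibrium, Nation B's expected payoff equals the payoff from either column against (9/14, 5/14). Using γ: −5(9/14) + 4(5/14) = -25/14.

-25/14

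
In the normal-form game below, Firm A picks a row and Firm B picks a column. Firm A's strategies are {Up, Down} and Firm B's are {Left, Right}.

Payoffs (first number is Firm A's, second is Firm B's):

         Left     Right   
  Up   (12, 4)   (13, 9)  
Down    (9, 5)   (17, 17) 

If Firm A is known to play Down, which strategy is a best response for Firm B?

Right

Against Down, Firm B earns 5 from Left and 17 from Right.
So Right is the best response.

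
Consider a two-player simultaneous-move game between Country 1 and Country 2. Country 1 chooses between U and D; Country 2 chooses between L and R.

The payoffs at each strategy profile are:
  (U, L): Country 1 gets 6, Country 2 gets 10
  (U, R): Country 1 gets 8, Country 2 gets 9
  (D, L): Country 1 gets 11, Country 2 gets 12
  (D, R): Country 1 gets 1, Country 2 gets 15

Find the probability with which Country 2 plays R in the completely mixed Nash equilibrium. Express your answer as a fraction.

5/12

Let c be the probability that Country 2 plays L. In a completely mixed equilibrium, Country 1 must be indifferent between U and D.
Country 1's expected payoff from U is 6c + 8(1−c); from D it is 11c + (1−c).
Setting these equal: −2c + 8 = 10c + 1, so c = 7/12.
Therefore Country 2 plays R with probability 1 − 7/12 = 5/12.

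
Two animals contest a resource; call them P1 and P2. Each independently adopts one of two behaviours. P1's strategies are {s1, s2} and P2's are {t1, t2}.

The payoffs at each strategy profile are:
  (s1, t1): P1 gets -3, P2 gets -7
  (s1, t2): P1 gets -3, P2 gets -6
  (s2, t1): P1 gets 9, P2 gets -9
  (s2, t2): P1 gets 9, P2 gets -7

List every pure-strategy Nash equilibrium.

(s1, t1): P1 prefers s2 (9 > -3); P2 prefers t2 (-6 > -7) — not an equilibrium.
(s1, t2): P1 prefers s2 (9 > -3) — not an equilibrium.
(s2, t1): P2 prefers t2 (-7 > -9) — not an equilibrium.
(s2, t2): P1 gets 9 ≥ -3 from s1, and P2 gets -7 ≥ -9 from t1 — Nash equilibrium.

(s2, t2)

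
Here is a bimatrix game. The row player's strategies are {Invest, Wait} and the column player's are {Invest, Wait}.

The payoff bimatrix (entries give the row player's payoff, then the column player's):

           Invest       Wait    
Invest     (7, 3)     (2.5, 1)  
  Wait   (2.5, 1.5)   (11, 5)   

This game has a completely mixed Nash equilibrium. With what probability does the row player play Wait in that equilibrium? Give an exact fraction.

Let x be the probability that the row player plays Invest. In a completely mixed equilibrium, the column player must be indifferent between Invest and Wait.
The column player's expected payoff from Invest is 3x + 1.5(1−x); from Wait it is x + 5(1−x).
Setting these equal: 1.5x + 1.5 = −4x + 5, so x = 7/11.
Therefore the row player plays Wait with probability 1 − 7/11 = 4/11.

4/11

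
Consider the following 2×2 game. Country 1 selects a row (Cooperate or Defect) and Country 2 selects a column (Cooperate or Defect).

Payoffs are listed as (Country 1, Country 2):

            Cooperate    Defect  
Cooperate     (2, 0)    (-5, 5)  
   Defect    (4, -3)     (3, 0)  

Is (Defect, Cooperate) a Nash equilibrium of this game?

No

At (Defect, Cooperate), Country 1 earns 4; switching to Cooperate would give 2, so Country 1 has no profitable deviation.
Country 2 earns -3; switching to Defect would give 0, so Country 2 would deviate.
Since at least one player can profitably deviate, this is not a Nash equilibrium.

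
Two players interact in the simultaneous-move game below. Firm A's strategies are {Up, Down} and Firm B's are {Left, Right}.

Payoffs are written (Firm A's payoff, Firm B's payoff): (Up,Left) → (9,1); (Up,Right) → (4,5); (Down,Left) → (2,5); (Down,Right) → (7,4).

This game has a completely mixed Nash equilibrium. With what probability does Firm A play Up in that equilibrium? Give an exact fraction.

Let x be the probability that Firm A plays Up. In a completely mixed equilibrium, Firm B must be indifferent between Left and Right.
Firm B's expected payoff from Left is x + 5(1−x); from Right it is 5x + 4(1−x).
Setting these equal: −4x + 5 = x + 4, so x = 1/5.

1/5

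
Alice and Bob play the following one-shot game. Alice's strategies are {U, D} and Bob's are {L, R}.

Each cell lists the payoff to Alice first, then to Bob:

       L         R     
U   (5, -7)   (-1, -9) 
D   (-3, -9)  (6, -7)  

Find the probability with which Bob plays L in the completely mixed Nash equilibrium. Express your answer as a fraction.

Let q be the probability that Bob plays L. In a completely mixed equilibrium, Alice must be indifferent between U and D.
Alice's expected payoff from U is 5q − (1−q); from D it is −3q + 6(1−q).
Setting these equal: 6q − 1 = −9q + 6, so q = 7/15.

7/15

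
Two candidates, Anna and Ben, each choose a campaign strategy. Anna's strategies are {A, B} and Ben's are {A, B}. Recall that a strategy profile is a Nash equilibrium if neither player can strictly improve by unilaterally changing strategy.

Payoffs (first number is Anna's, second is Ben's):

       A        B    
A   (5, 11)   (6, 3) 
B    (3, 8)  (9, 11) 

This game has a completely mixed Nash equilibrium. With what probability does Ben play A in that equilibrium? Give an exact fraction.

Let q be the probability that Ben plays A. In a completely mixed equilibrium, Anna must be indifferent between A and B.
Anna's expected payoff from A is 5q + 6(1−q); from B it is 3q + 9(1−q).
Setting these equal: −q + 6 = −6q + 9, so q = 3/5.

3/5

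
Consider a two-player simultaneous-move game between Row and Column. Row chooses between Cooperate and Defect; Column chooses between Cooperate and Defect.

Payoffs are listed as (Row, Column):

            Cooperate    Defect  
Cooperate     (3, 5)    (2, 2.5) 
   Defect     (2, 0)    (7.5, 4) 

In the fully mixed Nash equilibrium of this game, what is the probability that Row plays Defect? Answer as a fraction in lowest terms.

5/13

Let x be the probability that Row plays Cooperate. In a completely mixed equilibrium, Column must be indifferent between Cooperate and Defect.
Column's expected payoff from Cooperate is 5x; from Defect it is 2.5x + 4(1−x).
Setting these equal: 5x = −1.5x + 4, so x = 8/13.
Therefore Row plays Defect with probability 1 − 8/13 = 5/13.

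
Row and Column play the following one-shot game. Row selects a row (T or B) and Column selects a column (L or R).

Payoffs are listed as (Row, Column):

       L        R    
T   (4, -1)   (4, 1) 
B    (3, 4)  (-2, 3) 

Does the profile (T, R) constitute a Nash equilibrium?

At (T, R), Row earns 4; switching to B would give -2, so Row has no profitable deviation.
Column earns 1; switching to L would give -1, so Column has no profitable deviation.
Neither player can gain by a unilateral deviation, so this profile is a Nash equilibrium.

Yes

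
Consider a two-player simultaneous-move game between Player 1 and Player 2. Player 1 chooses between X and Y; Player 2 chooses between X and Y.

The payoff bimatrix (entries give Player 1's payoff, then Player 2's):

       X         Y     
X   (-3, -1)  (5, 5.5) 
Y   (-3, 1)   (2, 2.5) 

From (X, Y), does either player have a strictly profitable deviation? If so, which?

Neither

Player 1 at (X, Y) earns 5; deviating to Y yields 2 — not better.
Player 2 earns 5.5; deviating to X yields -1 — not better.
Neither player can strictly improve; the profile is a Nash equilibrium.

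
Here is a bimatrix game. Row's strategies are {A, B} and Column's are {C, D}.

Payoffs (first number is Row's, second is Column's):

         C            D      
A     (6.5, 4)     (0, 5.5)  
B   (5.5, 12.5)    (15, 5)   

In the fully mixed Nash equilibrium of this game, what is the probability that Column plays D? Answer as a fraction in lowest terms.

Let y be the probability that Column plays C. In a completely mixed equilibrium, Row must be indifferent between A and B.
Row's expected payoff from A is 6.5y; from B it is 5.5y + 15(1−y).
Setting these equal: 6.5y = −9.5y + 15, so y = 15/16.
Therefore Column plays D with probability 1 − 15/16 = 1/16.

1/16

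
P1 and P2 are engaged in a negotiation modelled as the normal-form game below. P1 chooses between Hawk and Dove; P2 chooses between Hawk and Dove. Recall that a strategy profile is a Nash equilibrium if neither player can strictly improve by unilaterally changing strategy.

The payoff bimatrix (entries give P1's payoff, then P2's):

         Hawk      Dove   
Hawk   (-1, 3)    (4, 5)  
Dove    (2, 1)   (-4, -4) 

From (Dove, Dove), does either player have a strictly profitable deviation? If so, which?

P1 at (Dove, Dove) earns -4; deviating to Hawk yields 4 — a strict improvement.
P2 earns -4; deviating to Hawk yields 1 — a strict improvement.
Both P1 and P2 have strictly profitable deviations.

Both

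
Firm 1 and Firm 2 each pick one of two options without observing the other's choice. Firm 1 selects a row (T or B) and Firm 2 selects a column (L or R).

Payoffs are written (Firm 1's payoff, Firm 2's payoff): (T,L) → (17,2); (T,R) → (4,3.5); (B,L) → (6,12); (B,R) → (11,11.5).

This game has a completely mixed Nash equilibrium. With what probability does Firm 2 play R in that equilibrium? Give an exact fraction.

11/18

Let q be the probability that Firm 2 plays L. In a completely mixed equilibrium, Firm 1 must be indifferent between T and B.
Firm 1's expected payoff from T is 17q + 4(1−q); from B it is 6q + 11(1−q).
Setting these equal: 13q + 4 = −5q + 11, so q = 7/18.
Therefore Firm 2 plays R with probability 1 − 7/18 = 11/18.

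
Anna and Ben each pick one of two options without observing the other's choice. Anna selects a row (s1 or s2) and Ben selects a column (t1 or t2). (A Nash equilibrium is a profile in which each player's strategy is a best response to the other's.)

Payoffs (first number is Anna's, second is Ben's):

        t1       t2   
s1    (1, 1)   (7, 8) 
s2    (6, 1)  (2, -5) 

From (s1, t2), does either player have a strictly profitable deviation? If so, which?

Anna at (s1, t2) earns 7; deviating to s2 yields 2 — not better.
Ben earns 8; deviating to t1 yields 1 — not better.
Neither player can strictly improve; the profile is a Nash equilibrium.

Neither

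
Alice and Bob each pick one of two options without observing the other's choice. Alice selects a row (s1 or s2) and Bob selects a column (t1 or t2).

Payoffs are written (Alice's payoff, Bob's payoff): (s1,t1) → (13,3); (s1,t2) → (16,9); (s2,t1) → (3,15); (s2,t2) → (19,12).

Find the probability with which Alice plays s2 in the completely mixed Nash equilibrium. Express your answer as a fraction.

2/3

Let p be the probability that Alice plays s1. In a completely mixed equilibrium, Bob must be indifferent between t1 and t2.
Bob's expected payoff from t1 is 3p + 15(1−p); from t2 it is 9p + 12(1−p).
Setting these equal: −12p + 15 = −3p + 12, so p = 1/3.
Therefore Alice plays s2 with probability 1 − 1/3 = 2/3.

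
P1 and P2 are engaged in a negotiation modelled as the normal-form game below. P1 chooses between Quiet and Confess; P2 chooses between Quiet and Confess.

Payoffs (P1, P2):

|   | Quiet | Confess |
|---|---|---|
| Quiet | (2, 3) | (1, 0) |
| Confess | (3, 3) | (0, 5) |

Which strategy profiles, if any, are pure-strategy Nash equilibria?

none

(Quiet, Quiet): P1 prefers Confess (3 > 2) — not an equilibrium.
(Quiet, Confess): P2 prefers Quiet (3 > 0) — not an equilibrium.
(Confess, Quiet): P2 prefers Confess (5 > 3) — not an equilibrium.
(Confess, Confess): P1 prefers Quiet (1 > 0) — not an equilibrium.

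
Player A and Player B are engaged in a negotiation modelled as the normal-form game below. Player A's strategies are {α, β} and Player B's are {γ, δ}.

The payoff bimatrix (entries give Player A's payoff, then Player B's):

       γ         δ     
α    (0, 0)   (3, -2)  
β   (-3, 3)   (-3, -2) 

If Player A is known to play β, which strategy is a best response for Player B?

Against β, Player B earns 3 from γ and -2 from δ.
So γ is the best response.

γ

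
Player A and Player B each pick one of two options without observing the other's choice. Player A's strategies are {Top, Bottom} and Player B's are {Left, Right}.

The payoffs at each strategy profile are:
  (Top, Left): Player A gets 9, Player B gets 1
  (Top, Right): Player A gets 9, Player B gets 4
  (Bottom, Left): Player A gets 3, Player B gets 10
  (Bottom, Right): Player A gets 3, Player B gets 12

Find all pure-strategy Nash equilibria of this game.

(Top, Left): Player B prefers Right (4 > 1) — not an equilibrium.
(Top, Right): Player A gets 9 ≥ 3 from Bottom, and Player B gets 4 ≥ 1 from Left — Nash equilibrium.
(Bottom, Left): Player A prefers Top (9 > 3); Player B prefers Right (12 > 10) — not an equilibrium.
(Bottom, Right): Player A prefers Top (9 > 3) — not an equilibrium.

(Top, Right)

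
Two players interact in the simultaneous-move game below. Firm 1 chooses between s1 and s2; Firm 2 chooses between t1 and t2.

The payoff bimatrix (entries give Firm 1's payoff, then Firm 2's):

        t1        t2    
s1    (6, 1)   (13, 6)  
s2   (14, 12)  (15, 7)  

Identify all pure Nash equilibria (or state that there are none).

(s1, t1): Firm 1 prefers s2 (14 > 6); Firm 2 prefers t2 (6 > 1) — not an equilibrium.
(s1, t2): Firm 1 prefers s2 (15 > 13) — not an equilibrium.
(s2, t1): Firm 1 gets 14 ≥ 6 from s1, and Firm 2 gets 12 ≥ 7 from t2 — Nash equilibrium.
(s2, t2): Firm 2 prefers t1 (12 > 7) — not an equilibrium.

(s2, t1)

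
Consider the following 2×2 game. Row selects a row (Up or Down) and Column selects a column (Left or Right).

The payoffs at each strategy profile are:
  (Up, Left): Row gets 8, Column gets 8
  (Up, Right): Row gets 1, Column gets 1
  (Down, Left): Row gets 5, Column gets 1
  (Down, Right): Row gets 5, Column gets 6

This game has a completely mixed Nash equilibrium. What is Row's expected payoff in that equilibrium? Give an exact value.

5

First find y, the probability Column plays Left, from Row's indifference between Up and Down: 8y + (1−y) = 5y + 5(1−y), giving y = 4/7.
Since Row is indifferent in equilibrium, Row's expected payoff equals the payoff from either row against (4/7, 3/7). Using Up: 8(4/7) + (3/7) = 5.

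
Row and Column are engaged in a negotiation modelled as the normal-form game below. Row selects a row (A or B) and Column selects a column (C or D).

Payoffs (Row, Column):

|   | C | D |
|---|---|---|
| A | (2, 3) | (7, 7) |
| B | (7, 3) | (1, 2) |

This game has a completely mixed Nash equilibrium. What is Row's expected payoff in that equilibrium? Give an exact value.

47/11

First find y, the probability Column plays C, from Row's indifference between A and B: 2y + 7(1−y) = 7y + (1−y), giving y = 6/11.
Since Row is indifferent in equilibrium, Row's expected payoff equals the payoff from either row against (6/11, 5/11). Using A: 2(6/11) + 7(5/11) = 47/11.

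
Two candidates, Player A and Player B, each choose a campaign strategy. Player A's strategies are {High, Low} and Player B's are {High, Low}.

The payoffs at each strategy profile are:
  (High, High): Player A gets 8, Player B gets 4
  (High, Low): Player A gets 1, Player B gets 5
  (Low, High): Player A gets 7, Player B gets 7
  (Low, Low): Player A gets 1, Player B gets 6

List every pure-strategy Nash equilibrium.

(High, High): Player B prefers Low (5 > 4) — not an equilibrium.
(High, Low): Player A gets 1 ≥ 1 from Low, and Player B gets 5 ≥ 4 from High — Nash equilibrium.
(Low, High): Player A prefers High (8 > 7) — not an equilibrium.
(Low, Low): Player B prefers High (7 > 6) — not an equilibrium.

(High, Low)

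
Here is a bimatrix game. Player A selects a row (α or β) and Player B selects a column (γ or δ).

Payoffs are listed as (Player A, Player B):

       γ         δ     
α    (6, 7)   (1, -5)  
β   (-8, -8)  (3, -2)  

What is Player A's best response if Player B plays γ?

Against γ, Player A earns 6 from α and -8 from β.
So α is the best response.

α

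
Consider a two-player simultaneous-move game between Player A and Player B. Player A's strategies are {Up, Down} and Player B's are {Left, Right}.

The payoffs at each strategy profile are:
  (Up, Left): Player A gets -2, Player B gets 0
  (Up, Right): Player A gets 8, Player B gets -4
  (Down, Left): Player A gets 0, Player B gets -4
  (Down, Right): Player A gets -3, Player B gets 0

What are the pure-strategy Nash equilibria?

(Up, Left): Player A prefers Down (0 > -2) — not an equilibrium.
(Up, Right): Player B prefers Left (0 > -4) — not an equilibrium.
(Down, Left): Player B prefers Right (0 > -4) — not an equilibrium.
(Down, Right): Player A prefers Up (8 > -3) — not an equilibrium.

none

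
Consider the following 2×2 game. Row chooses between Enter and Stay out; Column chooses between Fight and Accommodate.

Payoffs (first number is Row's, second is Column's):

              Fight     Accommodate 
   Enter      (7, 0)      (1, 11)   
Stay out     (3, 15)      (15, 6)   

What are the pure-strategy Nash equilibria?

(Enter, Fight): Column prefers Accommodate (11 > 0) — not an equilibrium.
(Enter, Accommodate): Row prefers Stay out (15 > 1) — not an equilibrium.
(Stay out, Fight): Row prefers Enter (7 > 3) — not an equilibrium.
(Stay out, Accommodate): Column prefers Fight (15 > 6) — not an equilibrium.

none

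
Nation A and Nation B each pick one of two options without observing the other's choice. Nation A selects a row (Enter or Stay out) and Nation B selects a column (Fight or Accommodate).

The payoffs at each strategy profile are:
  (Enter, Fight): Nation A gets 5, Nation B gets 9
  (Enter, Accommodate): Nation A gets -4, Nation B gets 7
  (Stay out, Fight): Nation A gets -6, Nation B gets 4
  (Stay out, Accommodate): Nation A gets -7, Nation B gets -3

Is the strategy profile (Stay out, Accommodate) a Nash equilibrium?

No

At (Stay out, Accommodate), Nation A earns -7; switching to Enter would give -4, so Nation A would deviate.
Nation B earns -3; switching to Fight would give 4, so Nation B would deviate.
Since at least one player can profitably deviate, this is not a Nash equilibrium.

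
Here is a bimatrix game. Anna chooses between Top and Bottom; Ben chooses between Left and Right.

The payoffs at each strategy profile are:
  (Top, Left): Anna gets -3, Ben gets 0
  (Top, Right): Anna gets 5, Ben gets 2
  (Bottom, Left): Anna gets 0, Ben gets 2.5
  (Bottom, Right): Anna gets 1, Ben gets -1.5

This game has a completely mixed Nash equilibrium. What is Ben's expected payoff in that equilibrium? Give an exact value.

First find x, the probability Anna plays Top, from Ben's indifference between Left and Right: 2.5(1−x) = 2x − 1.5(1−x), giving x = 2/3.
Since Ben is indifferent in equilibrium, Ben's expected payoff equals the payoff from either column against (2/3, 1/3). Using Left: 2.5(1/3) = 5/6.

5/6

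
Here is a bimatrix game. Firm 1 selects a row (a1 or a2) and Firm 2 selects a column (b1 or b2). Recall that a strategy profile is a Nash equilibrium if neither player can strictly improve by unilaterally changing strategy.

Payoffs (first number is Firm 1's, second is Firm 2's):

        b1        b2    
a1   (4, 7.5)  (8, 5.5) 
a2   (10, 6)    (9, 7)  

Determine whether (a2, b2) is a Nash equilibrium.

Yes

At (a2, b2), Firm 1 earns 9; switching to a1 would give 8, so Firm 1 has no profitable deviation.
Firm 2 earns 7; switching to b1 would give 6, so Firm 2 has no profitable deviation.
Neither player can gain by a unilateral deviation, so this profile is a Nash equilibrium.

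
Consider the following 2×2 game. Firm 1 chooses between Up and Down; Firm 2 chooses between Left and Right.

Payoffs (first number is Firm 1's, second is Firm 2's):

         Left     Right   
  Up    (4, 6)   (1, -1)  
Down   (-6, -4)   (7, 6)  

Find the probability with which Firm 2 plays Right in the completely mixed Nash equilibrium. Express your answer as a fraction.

Let q be the probability that Firm 2 plays Left. In a completely mixed equilibrium, Firm 1 must be indifferent between Up and Down.
Firm 1's expected payoff from Up is 4q + (1−q); from Down it is −6q + 7(1−q).
Setting these equal: 3q + 1 = −13q + 7, so q = 3/8.
Therefore Firm 2 plays Right with probability 1 − 3/8 = 5/8.

5/8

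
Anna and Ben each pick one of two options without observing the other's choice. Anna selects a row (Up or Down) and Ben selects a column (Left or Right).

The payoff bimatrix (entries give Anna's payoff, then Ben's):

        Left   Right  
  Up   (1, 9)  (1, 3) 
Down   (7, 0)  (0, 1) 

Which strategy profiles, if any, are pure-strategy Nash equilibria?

none

(Up, Left): Anna prefers Down (7 > 1) — not an equilibrium.
(Up, Right): Ben prefers Left (9 > 3) — not an equilibrium.
(Down, Left): Ben prefers Right (1 > 0) — not an equilibrium.
(Down, Right): Anna prefers Up (1 > 0) — not an equilibrium.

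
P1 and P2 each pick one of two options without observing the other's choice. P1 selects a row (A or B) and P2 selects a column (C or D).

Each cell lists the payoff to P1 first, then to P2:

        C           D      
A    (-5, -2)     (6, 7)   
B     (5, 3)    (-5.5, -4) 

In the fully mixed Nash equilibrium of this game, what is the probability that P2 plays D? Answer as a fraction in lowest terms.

20/43

Let y be the probability that P2 plays C. In a completely mixed equilibrium, P1 must be indifferent between A and B.
P1's expected payoff from A is −5y + 6(1−y); from B it is 5y − 5.5(1−y).
Setting these equal: −11y + 6 = 10.5y − 5.5, so y = 23/43.
Therefore P2 plays D with probability 1 − 23/43 = 20/43.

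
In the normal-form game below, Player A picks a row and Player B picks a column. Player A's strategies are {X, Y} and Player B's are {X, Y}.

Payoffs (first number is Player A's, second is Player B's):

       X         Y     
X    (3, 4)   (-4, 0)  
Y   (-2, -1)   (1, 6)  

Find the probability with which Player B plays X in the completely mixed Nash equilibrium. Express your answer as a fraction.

Let q be the probability that Player B plays X. In a completely mixed equilibrium, Player A must be indifferent between X and Y.
Player A's expected payoff from X is 3q − 4(1−q); from Y it is −2q + (1−q).
Setting these equal: 7q − 4 = −3q + 1, so q = 1/2.

1/2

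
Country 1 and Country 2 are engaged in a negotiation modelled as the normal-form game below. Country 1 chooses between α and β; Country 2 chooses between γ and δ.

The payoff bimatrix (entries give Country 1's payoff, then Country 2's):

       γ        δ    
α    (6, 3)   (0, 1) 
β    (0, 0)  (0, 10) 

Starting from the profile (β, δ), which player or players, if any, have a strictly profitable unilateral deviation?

Neither

Country 1 at (β, δ) earns 0; deviating to α yields 0 — not better.
Country 2 earns 10; deviating to γ yields 0 — not better.
Neither player can strictly improve; the profile is a Nash equilibrium.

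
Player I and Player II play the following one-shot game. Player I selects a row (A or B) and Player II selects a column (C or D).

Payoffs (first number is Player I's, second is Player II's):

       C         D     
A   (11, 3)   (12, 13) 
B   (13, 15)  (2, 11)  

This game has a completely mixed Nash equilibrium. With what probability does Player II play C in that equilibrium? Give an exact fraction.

5/6

Let q be the probability that Player II plays C. In a completely mixed equilibrium, Player I must be indifferent between A and B.
Player I's expected payoff from A is 11q + 12(1−q); from B it is 13q + 2(1−q).
Setting these equal: −q + 12 = 11q + 2, so q = 5/6.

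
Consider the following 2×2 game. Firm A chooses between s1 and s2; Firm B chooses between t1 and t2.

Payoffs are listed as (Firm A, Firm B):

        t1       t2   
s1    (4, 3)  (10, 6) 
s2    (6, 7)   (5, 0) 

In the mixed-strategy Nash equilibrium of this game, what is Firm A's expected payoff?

First find y, the probability Firm B plays t1, from Firm A's indifference between s1 and s2: 4y + 10(1−y) = 6y + 5(1−y), giving y = 5/7.
Since Firm A is indifferent in equilibrium, Firm A's expected payoff equals the payoff from either row against (5/7, 2/7). Using s1: 4(5/7) + 10(2/7) = 40/7.

40/7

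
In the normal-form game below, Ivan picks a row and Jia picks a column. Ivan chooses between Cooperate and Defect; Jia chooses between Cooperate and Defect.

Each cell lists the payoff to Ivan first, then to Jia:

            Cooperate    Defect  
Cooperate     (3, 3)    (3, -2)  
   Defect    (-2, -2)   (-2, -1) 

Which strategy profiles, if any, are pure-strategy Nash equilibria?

(Cooperate, Cooperate)

(Cooperate, Cooperate): Ivan gets 3 ≥ -2 from Defect, and Jia gets 3 ≥ -2 from Defect — Nash equilibrium.
(Cooperate, Defect): Jia prefers Cooperate (3 > -2) — not an equilibrium.
(Defect, Cooperate): Ivan prefers Cooperate (3 > -2); Jia prefers Defect (-1 > -2) — not an equilibrium.
(Defect, Defect): Ivan prefers Cooperate (3 > -2) — not an equilibrium.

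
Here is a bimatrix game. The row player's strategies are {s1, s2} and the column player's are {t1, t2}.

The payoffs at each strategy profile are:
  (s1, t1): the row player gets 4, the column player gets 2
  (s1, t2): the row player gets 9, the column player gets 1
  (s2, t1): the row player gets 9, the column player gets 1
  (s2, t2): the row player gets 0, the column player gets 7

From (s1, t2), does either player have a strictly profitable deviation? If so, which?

The row player at (s1, t2) earns 9; deviating to s2 yields 0 — not better.
The column player earns 1; deviating to t1 yields 2 — a strict improvement.
Only the column player has a strictly profitable deviation.

The column player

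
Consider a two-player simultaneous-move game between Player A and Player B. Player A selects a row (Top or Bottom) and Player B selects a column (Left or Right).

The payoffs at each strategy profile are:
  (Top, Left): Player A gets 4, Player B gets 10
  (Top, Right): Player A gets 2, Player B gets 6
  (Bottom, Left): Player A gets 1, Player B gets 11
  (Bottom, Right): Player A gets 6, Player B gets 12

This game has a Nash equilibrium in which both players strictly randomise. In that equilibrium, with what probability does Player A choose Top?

Let r be the probability that Player A plays Top. In a completely mixed equilibrium, Player B must be indifferent between Left and Right.
Player B's expected payoff from Left is 10r + 11(1−r); from Right it is 6r + 12(1−r).
Setting these equal: −r + 11 = −6r + 12, so r = 1/5.

1/5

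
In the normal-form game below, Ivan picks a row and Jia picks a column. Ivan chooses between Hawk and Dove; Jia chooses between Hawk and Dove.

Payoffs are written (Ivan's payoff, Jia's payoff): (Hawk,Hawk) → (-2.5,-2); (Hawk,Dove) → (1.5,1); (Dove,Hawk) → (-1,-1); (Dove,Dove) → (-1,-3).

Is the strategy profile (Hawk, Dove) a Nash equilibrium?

At (Hawk, Dove), Ivan earns 1.5; switching to Dove would give -1, so Ivan has no profitable deviation.
Jia earns 1; switching to Hawk would give -2, so Jia has no profitable deviation.
Neither player can gain by a unilateral deviation, so this profile is a Nash equilibrium.

Yes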